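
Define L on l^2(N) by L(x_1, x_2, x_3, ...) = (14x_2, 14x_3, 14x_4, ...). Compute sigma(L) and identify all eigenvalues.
sigma(L) = closed disk {z in C : |z| ≤ 14}; sigma_p(L) = open disk {z in C : |z| < 14}

Note L = 14·V where V is the unit left shift (V x)_k = x_{k+1}; so sigma(L) = 14·sigma(V) and ||L|| = 14||V||. ||L x||^2 = 196sum_{k≥2} |x_k|^2 ≤ 196||x||^2, with equality on {x : x_1 = 0}, so ||L|| = 14. For any lambda with |lambda| < 14, set r = lambda/14 (|r| < 1); the vector x = (1, r, r^2, ...) is in l^2 and satisfies L x = 14(r, r^2, ...) = lambda x, so lambda is an eigenvalue. On the boundary |lambda| = 14 the geometric series diverges, so no l^2 eigenvector exists, but these lambda lie in the approximate point spectrum. Hence sigma(L) is the closed disk of radius 14 and sigma_p(L) is the open disk.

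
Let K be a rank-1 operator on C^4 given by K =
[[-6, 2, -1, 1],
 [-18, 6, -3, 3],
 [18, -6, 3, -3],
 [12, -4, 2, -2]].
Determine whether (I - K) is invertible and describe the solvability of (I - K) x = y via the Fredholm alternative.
(I - K) is singular (det(I - K) = 0, i.e. 1 ∈ sigma(K)). (I - K) x = y is solvable iff y ⊥ ker((I - K)^*) = span{(-6, 2, -1, 1)}, i.e. iff -6y_1 + 2y_2 - y_3 + y_4 = 0. When solvable, the solutions are x = y + c·(1, 3, -3, -2), c arbitrary (ker(I - K) = span{(1, 3, -3, -2)}, dimension 1).

K has rank 1, so it is an outer product K = u v^T: every row of K is a multiple of one row vector. Reading off the entries, u = (1, 3, -3, -2) and v = (-6, 2, -1, 1) (row i of K equals u_i·v^T). A rank-one matrix u v^T satisfies K u = u (v·u) and kills the (3)-dimensional subspace v^⊥, so its characteristic polynomial is lambda^3 (lambda - v·u) with v·u = tr K = 1. Hence the eigenvalues of I - K are 1 (multiplicity 3) and 1 - (1) = 0, so det(I - K) = 0. (Direct check: I - K =
[[7, -2, 1, -1],
 [18, -5, 3, -3],
 [-18, 6, -2, 3],
 [-12, 4, -2, 3]]
has determinant 0.) So 1 is an eigenvalue of K and (I - K) is not invertible. The finite-dimensional Fredholm alternative says: either (I - K) is invertible, or ker(I - K) ≠ {0} and then range(I - K) = ker((I - K)^*)^⊥, with dim ker(I - K) = dim ker((I - K)^*). We are in the second case, so we need both kernels. Kernel of I - K: (I - K) u = u - u (v·u) = u - u = 0, so ker(I - K) = span{u} = span{(1, 3, -3, -2)} (it is exactly 1-dimensional because rank(I - K) = 3). Kernel of the adjoint: K is real, so (I - K)^* = I - K^T = I - v u^T, and (I - v u^T) v = v - v (u·v) = 0; hence ker((I - K)^*) = span{v} = span{(-6, 2, -1, 1)}. Therefore (I - K) x = y is solvable iff <y, v> = 0, i.e. iff -6y_1 + 2y_2 - y_3 + y_4 = 0. When this holds, K y = u (v·y) = 0, so (I - K) y = y and x = y is a particular solution; the full solution set is the line x = y + c·u = y + c·(1, 3, -3, -2), c ∈ C.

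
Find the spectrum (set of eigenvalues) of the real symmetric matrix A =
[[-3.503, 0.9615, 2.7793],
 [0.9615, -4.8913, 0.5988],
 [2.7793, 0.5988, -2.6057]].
sigma(A) ≈ {-6, -5, 0}

A is real symmetric, so its spectrum consists of real eigenvalues. Expanding the characteristic polynomial of the displayed matrix gives
  det(λ I - A) = p(λ) = λ^3 + (11)λ^2 + (30)λ + (-0.0015).
Solving p(λ) = 0 yields eigenvalues ≈ -6, -5, 0. (A is shown rounded to 4 decimals, so these recover the underlying integer eigenvalues to within that precision.)
Verification: the trace of A = -11 equals the sum of eigenvalues -11, and det(A) ≈ 0.0015 matches the eigenvalue product 0.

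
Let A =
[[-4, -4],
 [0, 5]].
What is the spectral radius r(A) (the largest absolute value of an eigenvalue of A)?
r(A) = 5

The eigenvalues of A are the roots of its characteristic polynomial. With M = A (coefficients from the trace and determinant):
  p(λ) = det(λ I - M) = λ^2 - λ - 20.
For λ^2 - λ - 20 the discriminant is 81. It is a perfect square (9^2), so the roots are rational: λ = (1 ± 9)/2 = 5, -4.
Thus the eigenvalues (to 4 decimals) are 5 (modulus 5); -4 (modulus 4). The spectral radius is the largest modulus: r(A) = 5. (Cross-check: r(A) ≤ ||A||_2 ≈ 6.986; equality holds whenever A is normal, though it can also hold for some non-normal A.)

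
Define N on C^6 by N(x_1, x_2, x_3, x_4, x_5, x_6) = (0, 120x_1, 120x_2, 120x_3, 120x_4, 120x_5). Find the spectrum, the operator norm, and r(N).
sigma(N) = {0}; ||N|| = 120; r(N) = 0. (N is nilpotent with N^6 = 0.)

On C^6, N is a strictly lower-triangular matrix with 120 on the subdiagonal and zeros elsewhere, so its characteristic polynomial is lambda^6 and every eigenvalue is 0: sigma(N) = {0}. For the operator norm, N e_i = 120e_{i+1} for i = 1, ..., 5 and N e_6 = 0, so the singular values of N are 120 (with multiplicity 5) and 0; hence ||N|| = 120. The spectral radius r(N) = max|lambda| = 0. Note ||N|| > r(N) — characteristic of non-normal nilpotent operators. Indeed N^6 = 0.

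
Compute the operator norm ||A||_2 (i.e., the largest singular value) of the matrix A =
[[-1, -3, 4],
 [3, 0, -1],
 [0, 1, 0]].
||A||_2 ≈ 5.3771 (= sqrt(largest eigenvalue of A^T A))

||A||_2 = sigma_max(A) = sqrt(lambda_max(A^T A)). Form the symmetric matrix M = A^T A =
[[10, 3, -7],
 [3, 10, -12],
 [-7, -12, 17]].
Its characteristic polynomial (trace, sum of principal 2x2 minors, determinant of M give the coefficients) is
  p(λ) = det(λ I - M) = λ^3 - 37λ^2 + 238λ - 121.
No integer candidate from the rational root theorem (±divisors of 121) is a root, so the roots are irrational. The cubic discriminant is Δ = 17888657 > 0, so there are three distinct real roots. p(0) = -121 and p(1) = 81 have opposite signs, so a root lies in (0, 1); Newton's method refines it to λ ≈ 0.5557. p(7) = 75 and p(8) = -73 have opposite signs, so a root lies in (7, 8); Newton's method refines it to λ ≈ 7.5311. p(28) = -513 and p(29) = 53 have opposite signs, so a root lies in (28, 29); Newton's method refines it to λ ≈ 28.9132. Check (Vieta): the three roots sum to 37, matching tr M = 37.
So the eigenvalues of A^T A are ≈ 0.5557, 7.5311, 28.9132 (all ≥ 0, as they must be for A^T A). The largest is λ_max ≈ 28.9132, hence ||A||_2 = sqrt(λ_max) ≈ 5.3771.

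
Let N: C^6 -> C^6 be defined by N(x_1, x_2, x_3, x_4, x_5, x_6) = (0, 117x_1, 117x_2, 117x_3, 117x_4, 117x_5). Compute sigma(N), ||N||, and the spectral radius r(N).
sigma(N) = {0}; ||N|| = 117; r(N) = 0. (N is nilpotent with N^6 = 0.)

On C^6, N is a strictly lower-triangular matrix with 117 on the subdiagonal and zeros elsewhere, so its characteristic polynomial is lambda^6 and every eigenvalue is 0: sigma(N) = {0}. For the operator norm, N e_i = 117e_{i+1} for i = 1, ..., 5 and N e_6 = 0, so the singular values of N are 117 (with multiplicity 5) and 0; hence ||N|| = 117. The spectral radius r(N) = max|lambda| = 0. Note ||N|| > r(N) — characteristic of non-normal nilpotent operators. Indeed N^6 = 0.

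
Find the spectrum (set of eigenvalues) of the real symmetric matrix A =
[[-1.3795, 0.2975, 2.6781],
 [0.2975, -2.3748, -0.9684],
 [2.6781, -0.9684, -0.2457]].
sigma(A) ≈ {-4, -2, 2}

A is real symmetric, so its spectrum consists of real eigenvalues. Expanding the characteristic polynomial of the displayed matrix gives
  det(λ I - A) = p(λ) = λ^3 + (4)λ^2 + (-4)λ + (-16).
Solving p(λ) = 0 yields eigenvalues ≈ -4, -2, 2. (A is shown rounded to 4 decimals, so these recover the underlying integer eigenvalues to within that precision.)
Verification: the trace of A = -4 equals the sum of eigenvalues -4, and det(A) ≈ 16.0000 matches the eigenvalue product 16.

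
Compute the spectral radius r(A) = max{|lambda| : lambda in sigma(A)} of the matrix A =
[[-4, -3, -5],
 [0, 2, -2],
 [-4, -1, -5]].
r(A) ≈ 9.328

The eigenvalues of A are the roots of its characteristic polynomial. With M = A (coefficients from the trace, the sum of principal 2x2 minors, and det A):
  p(λ) = det(λ I - M) = λ^3 + 7λ^2 - 20λ + 16.
No integer candidate from the rational root theorem (±divisors of 16) is a root, so the roots are irrational. The cubic discriminant is Δ = -17584 < 0, so there is one real root and a complex-conjugate pair. p(-10) = -84 and p(-9) = 34 have opposite signs, so a root lies in (-10, -9); Newton's method refines it to λ ≈ -9.328. Dividing out (λ - (-9.328)) leaves approximately λ^2 - 2.328λ + 1.7153. For λ^2 - 2.328λ + 1.7153 the discriminant is -1.4416. It is negative, so the remaining roots are the complex-conjugate pair λ ≈ 1.164 ± 0.6003i. Their product equals the constant term, so |λ|^2 ≈ 1.7153 and |λ| ≈ 1.3097.
Thus the eigenvalues (to 4 decimals) are -9.328 (modulus 9.328); 1.164 ± 0.6003i (modulus 1.3097). The spectral radius is the largest modulus: r(A) ≈ 9.328. (Cross-check: r(A) ≤ ||A||_2 ≈ 9.5406; equality holds whenever A is normal, though it can also hold for some non-normal A.)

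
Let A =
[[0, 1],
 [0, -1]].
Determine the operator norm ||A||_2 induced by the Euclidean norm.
||A||_2 = sqrt(2) ≈ 1.4142 (= sqrt(largest eigenvalue of A^T A))

||A||_2 = sigma_max(A) = sqrt(lambda_max(A^T A)). Form the symmetric matrix M = A^T A =
[[0, 0],
 [0, 2]].
Its characteristic polynomial (trace, determinant of M give the coefficients) is
  p(λ) = det(λ I - M) = λ^2 - 2λ.
For λ^2 - 2λ the discriminant is 4. It is a perfect square (2^2), so the roots are rational: λ = (2 ± 2)/2 = 2, 0.
So the eigenvalues of A^T A are ≈ 0, 2 (all ≥ 0, as they must be for A^T A). The largest is λ_max = 2, hence ||A||_2 = sqrt(λ_max) = sqrt(2) ≈ 1.4142.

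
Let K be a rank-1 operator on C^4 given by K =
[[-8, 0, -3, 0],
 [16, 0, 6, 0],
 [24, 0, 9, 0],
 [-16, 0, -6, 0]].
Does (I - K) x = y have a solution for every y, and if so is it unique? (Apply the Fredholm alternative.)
(I - K) is singular (det(I - K) = 0, i.e. 1 ∈ sigma(K)). (I - K) x = y is solvable iff y ⊥ ker((I - K)^*) = span{(-8, 0, -3, 0)}, i.e. iff -8y_1 - 3y_3 = 0. When solvable, the solutions are x = y + c·(1, -2, -3, 2), c arbitrary (ker(I - K) = span{(1, -2, -3, 2)}, dimension 1).

K has rank 1, so it is an outer product K = u v^T: every row of K is a multiple of one row vector. Reading off the entries, u = (1, -2, -3, 2) and v = (-8, 0, -3, 0) (row i of K equals u_i·v^T). A rank-one matrix u v^T satisfies K u = u (v·u) and kills the (3)-dimensional subspace v^⊥, so its characteristic polynomial is lambda^3 (lambda - v·u) with v·u = tr K = 1. Hence the eigenvalues of I - K are 1 (multiplicity 3) and 1 - (1) = 0, so det(I - K) = 0. (Direct check: I - K =
[[9, 0, 3, 0],
 [-16, 1, -6, 0],
 [-24, 0, -8, 0],
 [16, 0, 6, 1]]
has determinant 0.) So 1 is an eigenvalue of K and (I - K) is not invertible. The finite-dimensional Fredholm alternative says: either (I - K) is invertible, or ker(I - K) ≠ {0} and then range(I - K) = ker((I - K)^*)^⊥, with dim ker(I - K) = dim ker((I - K)^*). We are in the second case, so we need both kernels. Kernel of I - K: (I - K) u = u - u (v·u) = u - u = 0, so ker(I - K) = span{u} = span{(1, -2, -3, 2)} (it is exactly 1-dimensional because rank(I - K) = 3). Kernel of the adjoint: K is real, so (I - K)^* = I - K^T = I - v u^T, and (I - v u^T) v = v - v (u·v) = 0; hence ker((I - K)^*) = span{v} = span{(-8, 0, -3, 0)}. Therefore (I - K) x = y is solvable iff <y, v> = 0, i.e. iff -8y_1 - 3y_3 = 0. When this holds, K y = u (v·y) = 0, so (I - K) y = y and x = y is a particular solution; the full solution set is the line x = y + c·u = y + c·(1, -2, -3, 2), c ∈ C.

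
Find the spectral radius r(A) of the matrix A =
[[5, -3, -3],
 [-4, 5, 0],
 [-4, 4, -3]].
r(A) ≈ 9.4896

The eigenvalues of A are the roots of its characteristic polynomial. With M = A (coefficients from the trace, the sum of principal 2x2 minors, and det A):
  p(λ) = det(λ I - M) = λ^3 - 7λ^2 - 29λ + 51.
No integer candidate from the rational root theorem (±divisors of 51) is a root, so the roots are irrational. The cubic discriminant is Δ = 324864 > 0, so there are three distinct real roots. p(-4) = -9 and p(-3) = 48 have opposite signs, so a root lies in (-4, -3); Newton's method refines it to λ ≈ -3.8761. p(1) = 16 and p(2) = -27 have opposite signs, so a root lies in (1, 2); Newton's method refines it to λ ≈ 1.3865. p(9) = -48 and p(10) = 61 have opposite signs, so a root lies in (9, 10); Newton's method refines it to λ ≈ 9.4896. Check (Vieta): the three roots sum to 7, matching tr M = 7.
Thus the eigenvalues (to 4 decimals) are -3.8761 (modulus 3.8761); 1.3865 (modulus 1.3865); 9.4896 (modulus 9.4896). The spectral radius is the largest modulus: r(A) ≈ 9.4896. (Cross-check: r(A) ≤ ||A||_2 ≈ 10.2284; equality holds whenever A is normal, though it can also hold for some non-normal A.)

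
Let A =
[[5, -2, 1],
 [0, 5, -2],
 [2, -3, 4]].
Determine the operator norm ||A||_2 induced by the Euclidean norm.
||A||_2 ≈ 8.1431 (= sqrt(largest eigenvalue of A^T A))

||A||_2 = sigma_max(A) = sqrt(lambda_max(A^T A)). Form the symmetric matrix M = A^T A =
[[29, -16, 13],
 [-16, 38, -24],
 [13, -24, 21]].
Its characteristic polynomial (trace, sum of principal 2x2 minors, determinant of M give the coefficients) is
  p(λ) = det(λ I - M) = λ^3 - 88λ^2 + 1508λ - 4624.
No integer candidate from the rational root theorem (±divisors of 4624) is a root, so the roots are irrational. The cubic discriminant is Δ = 1756613632 > 0, so there are three distinct real roots. p(3) = -865 and p(4) = 64 have opposite signs, so a root lies in (3, 4); Newton's method refines it to λ ≈ 3.9254. p(17) = 493 and p(18) = -160 have opposite signs, so a root lies in (17, 18); Newton's method refines it to λ ≈ 17.7647. p(66) = -928 and p(67) = 2143 have opposite signs, so a root lies in (66, 67); Newton's method refines it to λ ≈ 66.3099. Check (Vieta): the three roots sum to 88, matching tr M = 88.
So the eigenvalues of A^T A are ≈ 3.9254, 17.7647, 66.3099 (all ≥ 0, as they must be for A^T A). The largest is λ_max ≈ 66.3099, hence ||A||_2 = sqrt(λ_max) ≈ 8.1431.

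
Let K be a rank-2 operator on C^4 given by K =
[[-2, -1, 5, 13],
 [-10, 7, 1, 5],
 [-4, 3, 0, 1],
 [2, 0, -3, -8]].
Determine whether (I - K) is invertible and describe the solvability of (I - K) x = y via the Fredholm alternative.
(I - K) is invertible (det(I - K) = -66 ≠ 0), so for every y in C^4 the equation (I - K) x = y has a unique solution.

K has rank 2 and factors as K = U V^T = u1 v1^T + u2 v2^T with u1 = (3, 3, 1, -2), v1 = (-2, 1, 1, 3), u2 = (2, -2, -1, -1), v2 = (2, -2, 1, 2) (multiplying out reproduces the displayed K). The nonzero eigenvalues of U V^T coincide with those of the 2 x 2 matrix G = V^T U = [[v1·u1, v1·u2], [v2·u1, v2·u2]] = [[-8, -10], [-3, 5]], and by the Sylvester determinant identity det(I_4 - U V^T) = det(I_2 - V^T U) = det([[9, 10], [3, -4]]) = (9)(-4) - (10)(3) = -66. (Direct check: I - K =
[[3, 1, -5, -13],
 [10, -6, -1, -5],
 [4, -3, 1, -1],
 [-2, 0, 3, 9]]
has determinant -66.) The finite-dimensional Fredholm alternative says: either (I - K) is invertible, or ker(I - K) ≠ {0} and then range(I - K) = ker((I - K)^*)^⊥, with dim ker(I - K) = dim ker((I - K)^*). Since det(I - K) ≠ 0, 1 is not an eigenvalue of K and ker(I - K) = {0}, so we are in the first case: for every y there is a unique x = (I - K)^(-1) y. (Explicitly, by the Woodbury identity, (I - U V^T)^(-1) = I + U (I_2 - G)^(-1) V^T.)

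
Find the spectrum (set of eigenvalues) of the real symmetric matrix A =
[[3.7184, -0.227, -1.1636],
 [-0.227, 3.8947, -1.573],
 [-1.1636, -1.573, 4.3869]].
sigma(A) ≈ {2, 4, 6}

A is real symmetric, so its spectrum consists of real eigenvalues. Expanding the characteristic polynomial of the displayed matrix gives
  det(λ I - A) = p(λ) = λ^3 + (-12)λ^2 + (44)λ + (-48).
Solving p(λ) = 0 yields eigenvalues ≈ 2, 4, 6. (A is shown rounded to 4 decimals, so these recover the underlying integer eigenvalues to within that precision.)
Verification: the trace of A = 12 equals the sum of eigenvalues 12, and det(A) ≈ 48.0005 matches the eigenvalue product 48.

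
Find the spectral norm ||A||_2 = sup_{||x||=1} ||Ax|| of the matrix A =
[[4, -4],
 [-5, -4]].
||A||_2 = sqrt((73 + sqrt(145))/2) ≈ 6.5208 (= sqrt(largest eigenvalue of A^T A))

||A||_2 = sigma_max(A) = sqrt(lambda_max(A^T A)). Form the symmetric matrix M = A^T A =
[[41, 4],
 [4, 32]].
Its characteristic polynomial (trace, determinant of M give the coefficients) is
  p(λ) = det(λ I - M) = λ^2 - 73λ + 1296.
For λ^2 - 73λ + 1296 the discriminant is 145. It is nonnegative but not a perfect square, so the roots are real and irrational: λ = (73 ± sqrt(145))/2 ≈ 42.5208, 30.4792.
So the eigenvalues of A^T A are ≈ 30.4792, 42.5208 (all ≥ 0, as they must be for A^T A). The largest is λ_max = (73 + sqrt(145))/2 ≈ 42.5208, hence ||A||_2 = sqrt(λ_max) = sqrt((73 + sqrt(145))/2) ≈ 6.5208.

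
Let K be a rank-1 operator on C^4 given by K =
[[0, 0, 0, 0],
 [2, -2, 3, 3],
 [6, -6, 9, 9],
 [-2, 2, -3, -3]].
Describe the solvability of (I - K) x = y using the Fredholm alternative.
(I - K) is invertible (det(I - K) = -3 ≠ 0), so for every y in C^4 the equation (I - K) x = y has a unique solution.

K has rank 1, so it is an outer product K = u v^T: every row of K is a multiple of one row vector. Reading off the entries, u = (0, 1, 3, -1) and v = (2, -2, 3, 3) (row i of K equals u_i·v^T). A rank-one matrix u v^T satisfies K u = u (v·u) and kills the (3)-dimensional subspace v^⊥, so its characteristic polynomial is lambda^3 (lambda - v·u) with v·u = tr K = 4. Hence the eigenvalues of I - K are 1 (multiplicity 3) and 1 - (4) = -3, so det(I - K) = -3. (Direct check: I - K =
[[1, 0, 0, 0],
 [-2, 3, -3, -3],
 [-6, 6, -8, -9],
 [2, -2, 3, 4]]
has determinant -3.) The finite-dimensional Fredholm alternative says: either (I - K) is invertible, or ker(I - K) ≠ {0} and then range(I - K) = ker((I - K)^*)^⊥, with dim ker(I - K) = dim ker((I - K)^*). Since det(I - K) ≠ 0, 1 is not an eigenvalue of K and ker(I - K) = {0}, so we are in the first case: for every y there is a unique x = (I - K)^(-1) y. Explicitly, by the Sherman–Morrison formula, (I - u v^T)^(-1) = I + u v^T/(1 - v·u), i.e. (I - K)^(-1) = I + K/(-3).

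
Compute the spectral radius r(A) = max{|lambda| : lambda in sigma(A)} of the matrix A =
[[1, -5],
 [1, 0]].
r(A) = sqrt(5) ≈ 2.2361

The eigenvalues of A are the roots of its characteristic polynomial. With M = A (coefficients from the trace and determinant):
  p(λ) = det(λ I - M) = λ^2 - λ + 5.
For λ^2 - λ + 5 the discriminant is -19. It is negative, so the roots are the complex-conjugate pair λ = 1/2 ± (sqrt(19)/2) i ≈ 0.5 ± 2.1794i. For a conjugate pair the product of the roots equals the constant term, so |λ|^2 = 5 and |λ| = sqrt(5) ≈ 2.2361.
Thus the eigenvalues (to 4 decimals) are 0.5 ± 2.1794i (modulus 2.2361). The spectral radius is the largest modulus: r(A) = sqrt(5) ≈ 2.2361. (Cross-check: r(A) ≤ ||A||_2 ≈ 5.1029; equality holds whenever A is normal, though it can also hold for some non-normal A.)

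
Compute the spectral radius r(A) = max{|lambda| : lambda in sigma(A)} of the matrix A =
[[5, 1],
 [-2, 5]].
r(A) = sqrt(27) ≈ 5.1962

The eigenvalues of A are the roots of its characteristic polynomial. With M = A (coefficients from the trace and determinant):
  p(λ) = det(λ I - M) = λ^2 - 10λ + 27.
For λ^2 - 10λ + 27 the discriminant is -8. It is negative, so the roots are the complex-conjugate pair λ = 5 ± (sqrt(8)/2) i ≈ 5 ± 1.4142i. For a conjugate pair the product of the roots equals the constant term, so |λ|^2 = 27 and |λ| = sqrt(27) ≈ 5.1962.
Thus the eigenvalues (to 4 decimals) are 5 ± 1.4142i (modulus 5.1962). The spectral radius is the largest modulus: r(A) = sqrt(27) ≈ 5.1962. (Cross-check: r(A) ≤ ||A||_2 ≈ 5.7202; equality holds whenever A is normal, though it can also hold for some non-normal A.)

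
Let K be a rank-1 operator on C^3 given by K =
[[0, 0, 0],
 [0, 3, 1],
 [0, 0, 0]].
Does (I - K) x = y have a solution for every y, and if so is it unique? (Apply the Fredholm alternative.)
(I - K) is invertible (det(I - K) = -2 ≠ 0), so for every y in C^3 the equation (I - K) x = y has a unique solution.

K has rank 1, so it is an outer product K = u v^T: every row of K is a multiple of one row vector. Reading off the entries, u = (0, 1, 0) and v = (0, 3, 1) (row i of K equals u_i·v^T). A rank-one matrix u v^T satisfies K u = u (v·u) and kills the (2)-dimensional subspace v^⊥, so its characteristic polynomial is lambda^2 (lambda - v·u) with v·u = tr K = 3. Hence the eigenvalues of I - K are 1 (multiplicity 2) and 1 - (3) = -2, so det(I - K) = -2. (Direct check: I - K =
[[1, 0, 0],
 [0, -2, -1],
 [0, 0, 1]]
has determinant -2.) The finite-dimensional Fredholm alternative says: either (I - K) is invertible, or ker(I - K) ≠ {0} and then range(I - K) = ker((I - K)^*)^⊥, with dim ker(I - K) = dim ker((I - K)^*). Since det(I - K) ≠ 0, 1 is not an eigenvalue of K and ker(I - K) = {0}, so we are in the first case: for every y there is a unique x = (I - K)^(-1) y. Explicitly, by the Sherman–Morrison formula, (I - u v^T)^(-1) = I + u v^T/(1 - v·u), i.e. (I - K)^(-1) = I + K/(-2).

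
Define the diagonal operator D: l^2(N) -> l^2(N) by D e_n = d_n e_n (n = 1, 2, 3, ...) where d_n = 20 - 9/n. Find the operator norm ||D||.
||D|| = 20

For a diagonal operator on l^2 with entries d_n, ||D|| = sup_n |d_n|. Here d_1 = 11, d_2 = 31/2, ..., and d_n = 20 - 9/n increases monotonically toward 20. All terms lie in [11, 20), so |d_n| = d_n and the supremum is the limit 20, which is not attained by any individual d_n. Hence ||D|| = 20.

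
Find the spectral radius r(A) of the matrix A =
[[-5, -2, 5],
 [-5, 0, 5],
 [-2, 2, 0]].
r(A) ≈ 6.1017

The eigenvalues of A are the roots of its characteristic polynomial. With M = A (coefficients from the trace, the sum of principal 2x2 minors, and det A):
  p(λ) = det(λ I - M) = λ^3 + 5λ^2 - 10λ - 20.
No integer candidate from the rational root theorem (±divisors of 20) is a root, so the roots are irrational. The cubic discriminant is Δ = 23700 > 0, so there are three distinct real roots. p(-7) = -48 and p(-6) = 4 have opposite signs, so a root lies in (-7, -6); Newton's method refines it to λ ≈ -6.1017. p(-2) = 12 and p(-1) = -6 have opposite signs, so a root lies in (-2, -1); Newton's method refines it to λ ≈ -1.3416. p(2) = -12 and p(3) = 22 have opposite signs, so a root lies in (2, 3); Newton's method refines it to λ ≈ 2.4433. Check (Vieta): the three roots sum to -5, matching tr M = -5.
Thus the eigenvalues (to 4 decimals) are -6.1017 (modulus 6.1017); -1.3416 (modulus 1.3416); 2.4433 (modulus 2.4433). The spectral radius is the largest modulus: r(A) ≈ 6.1017. (Cross-check: r(A) ≤ ||A||_2 ≈ 10.1671; equality holds whenever A is normal, though it can also hold for some non-normal A.)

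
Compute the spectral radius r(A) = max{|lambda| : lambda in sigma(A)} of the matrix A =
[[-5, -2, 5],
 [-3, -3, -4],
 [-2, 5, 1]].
r(A) ≈ 6.9368

The eigenvalues of A are the roots of its characteristic polynomial. With M = A (coefficients from the trace, the sum of principal 2x2 minors, and det A):
  p(λ) = det(λ I - M) = λ^3 + 7λ^2 + 31λ + 212.
No integer candidate from the rational root theorem (±divisors of 212) is a root, so the roots are irrational. The cubic discriminant is Δ = -748355 < 0, so there is one real root and a complex-conjugate pair. p(-7) = -5 and p(-6) = 62 have opposite signs, so a root lies in (-7, -6); Newton's method refines it to λ ≈ -6.9368. Dividing out (λ - (-6.9368)) leaves approximately λ^2 + 0.0632λ + 30.5616. For λ^2 + 0.0632λ + 30.5616 the discriminant is -122.2425. It is negative, so the remaining roots are the complex-conjugate pair λ ≈ -0.0316 ± 5.5282i. Their product equals the constant term, so |λ|^2 ≈ 30.5616 and |λ| ≈ 5.5283.
Thus the eigenvalues (to 4 decimals) are -6.9368 (modulus 6.9368); -0.0316 ± 5.5282i (modulus 5.5283). The spectral radius is the largest modulus: r(A) ≈ 6.9368. (Cross-check: r(A) ≤ ||A||_2 ≈ 7.4274; equality holds whenever A is normal, though it can also hold for some non-normal A.)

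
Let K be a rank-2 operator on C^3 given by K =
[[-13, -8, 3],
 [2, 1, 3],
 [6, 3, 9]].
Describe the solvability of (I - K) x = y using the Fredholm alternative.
(I - K) is invertible (det(I - K) = -128 ≠ 0), so for every y in C^3 the equation (I - K) x = y has a unique solution.

K has rank 2 and factors as K = U V^T = u1 v1^T + u2 v2^T with u1 = (-3, 0, 0), v1 = (3, 2, -3), u2 = (2, -1, -3), v2 = (-2, -1, -3) (multiplying out reproduces the displayed K). The nonzero eigenvalues of U V^T coincide with those of the 2 x 2 matrix G = V^T U = [[v1·u1, v1·u2], [v2·u1, v2·u2]] = [[-9, 13], [6, 6]], and by the Sylvester determinant identity det(I_3 - U V^T) = det(I_2 - V^T U) = det([[10, -13], [-6, -5]]) = (10)(-5) - (-13)(-6) = -128. (Direct check: I - K =
[[14, 8, -3],
 [-2, 0, -3],
 [-6, -3, -8]]
has determinant -128.) The finite-dimensional Fredholm alternative says: either (I - K) is invertible, or ker(I - K) ≠ {0} and then range(I - K) = ker((I - K)^*)^⊥, with dim ker(I - K) = dim ker((I - K)^*). Since det(I - K) ≠ 0, 1 is not an eigenvalue of K and ker(I - K) = {0}, so we are in the first case: for every y there is a unique x = (I - K)^(-1) y. (Explicitly, by the Woodbury identity, (I - U V^T)^(-1) = I + U (I_2 - G)^(-1) V^T.)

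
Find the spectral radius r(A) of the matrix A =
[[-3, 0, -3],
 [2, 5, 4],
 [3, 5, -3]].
r(A) ≈ 6.6013

The eigenvalues of A are the roots of its characteristic polynomial. With M = A (coefficients from the trace, the sum of principal 2x2 minors, and det A):
  p(λ) = det(λ I - M) = λ^3 + λ^2 - 32λ - 120.
No integer candidate from the rational root theorem (±divisors of 120) is a root, so the roots are irrational. The cubic discriminant is Δ = -187104 < 0, so there is one real root and a complex-conjugate pair. p(6) = -60 and p(7) = 48 have opposite signs, so a root lies in (6, 7); Newton's method refines it to λ ≈ 6.6013. Dividing out (λ - (6.6013)) leaves approximately λ^2 + 7.6013λ + 18.1783. For λ^2 + 7.6013λ + 18.1783 the discriminant is -14.9335. It is negative, so the remaining roots are the complex-conjugate pair λ ≈ -3.8006 ± 1.9322i. Their product equals the constant term, so |λ|^2 ≈ 18.1783 and |λ| ≈ 4.2636.
Thus the eigenvalues (to 4 decimals) are 6.6013 (modulus 6.6013); -3.8006 ± 1.9322i (modulus 4.2636). The spectral radius is the largest modulus: r(A) ≈ 6.6013. (Cross-check: r(A) ≤ ||A||_2 ≈ 8.1734; equality holds whenever A is normal, though it can also hold for some non-normal A.)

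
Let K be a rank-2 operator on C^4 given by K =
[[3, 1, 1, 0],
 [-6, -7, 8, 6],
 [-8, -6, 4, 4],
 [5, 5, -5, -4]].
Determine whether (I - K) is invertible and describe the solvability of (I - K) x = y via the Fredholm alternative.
(I - K) is invertible (det(I - K) = 20 ≠ 0), so for every y in C^4 the equation (I - K) x = y has a unique solution.

K has rank 2 and factors as K = U V^T = u1 v1^T + u2 v2^T with u1 = (0, 3, 2, -2), v1 = (-1, -2, 3, 2), u2 = (-1, 1, 2, -1), v2 = (-3, -1, -1, 0) (multiplying out reproduces the displayed K). The nonzero eigenvalues of U V^T coincide with those of the 2 x 2 matrix G = V^T U = [[v1·u1, v1·u2], [v2·u1, v2·u2]] = [[-4, 3], [-5, 0]], and by the Sylvester determinant identity det(I_4 - U V^T) = det(I_2 - V^T U) = det([[5, -3], [5, 1]]) = (5)(1) - (-3)(5) = 20. (Direct check: I - K =
[[-2, -1, -1, 0],
 [6, 8, -8, -6],
 [8, 6, -3, -4],
 [-5, -5, 5, 5]]
has determinant 20.) The finite-dimensional Fredholm alternative says: either (I - K) is invertible, or ker(I - K) ≠ {0} and then range(I - K) = ker((I - K)^*)^⊥, with dim ker(I - K) = dim ker((I - K)^*). Since det(I - K) ≠ 0, 1 is not an eigenvalue of K and ker(I - K) = {0}, so we are in the first case: for every y there is a unique x = (I - K)^(-1) y. (Explicitly, by the Woodbury identity, (I - U V^T)^(-1) = I + U (I_2 - G)^(-1) V^T.)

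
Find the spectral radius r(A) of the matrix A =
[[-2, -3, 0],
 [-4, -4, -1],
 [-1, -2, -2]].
r(A) ≈ 6.9504

The eigenvalues of A are the roots of its characteristic polynomial. With M = A (coefficients from the trace, the sum of principal 2x2 minors, and det A):
  p(λ) = det(λ I - M) = λ^3 + 8λ^2 + 6λ - 9.
No integer candidate from the rational root theorem (±divisors of 9) is a root, so the roots are irrational. The cubic discriminant is Δ = 9909 > 0, so there are three distinct real roots. p(-7) = -2 and p(-6) = 27 have opposite signs, so a root lies in (-7, -6); Newton's method refines it to λ ≈ -6.9504. p(-2) = 3 and p(-1) = -8 have opposite signs, so a root lies in (-2, -1); Newton's method refines it to λ ≈ -1.7779. p(0) = -9 and p(1) = 6 have opposite signs, so a root lies in (0, 1); Newton's method refines it to λ ≈ 0.7283. Check (Vieta): the three roots sum to -8, matching tr M = -8.
Thus the eigenvalues (to 4 decimals) are -6.9504 (modulus 6.9504); -1.7779 (modulus 1.7779); 0.7283 (modulus 0.7283). The spectral radius is the largest modulus: r(A) ≈ 6.9504. (Cross-check: r(A) ≤ ||A||_2 ≈ 7.1746; equality holds whenever A is normal, though it can also hold for some non-normal A.)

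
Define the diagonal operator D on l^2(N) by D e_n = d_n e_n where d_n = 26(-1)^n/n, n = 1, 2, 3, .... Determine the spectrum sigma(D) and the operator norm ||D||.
sigma(D) = {26(-1)^n/n : n ≥ 1} ∪ {0}; ||D|| = 26

A bounded diagonal operator on l^2 with diagonal entries d_n has spectrum equal to the closure of {d_n : n ≥ 1}: every d_n is an eigenvalue (with eigenvector e_n), so {d_n} ⊂ sigma(D); the spectrum is closed, so its closure is too; and for lambda not in the closure, (D - lambda I) has bounded inverse (the diagonal entries 1/(d_n - lambda) are bounded). For our sequence d_n = 26(-1)^n/n, n = 1, 2, 3, ...:
  - {d_n} = {26(-1)^n/n : n ≥ 1}; the only limit point is 0
  - closure = {26(-1)^n/n : n ≥ 1} ∪ {0}
For the norm: a diagonal operator has ||D|| = sup_n |d_n|. Here |d_n| = 26/n is decreasing, so sup_n |d_n| = |d_1| = 26. So ||D|| = 26.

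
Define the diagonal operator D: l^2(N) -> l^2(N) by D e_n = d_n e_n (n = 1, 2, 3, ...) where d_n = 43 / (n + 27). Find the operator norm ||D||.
||D|| = 43/28 (attained at n = 1)

For D diagonal, ||D|| = sup_n |d_n| = sup_n 43/(n + 27). This is positive and strictly decreasing in n, so the supremum is attained at n = 1: d_1 = 43/(1 + 27) = 43/28. Hence ||D|| = 43/28.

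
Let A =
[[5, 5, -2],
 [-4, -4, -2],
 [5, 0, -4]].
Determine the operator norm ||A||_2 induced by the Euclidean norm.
||A||_2 ≈ 10.0535 (= sqrt(largest eigenvalue of A^T A))

||A||_2 = sigma_max(A) = sqrt(lambda_max(A^T A)). Form the symmetric matrix M = A^T A =
[[66, 41, -22],
 [41, 41, -2],
 [-22, -2, 24]].
Its characteristic polynomial (trace, sum of principal 2x2 minors, determinant of M give the coefficients) is
  p(λ) = det(λ I - M) = λ^3 - 131λ^2 + 3105λ - 8100.
No integer candidate from the rational root theorem (±divisors of 8100) is a root, so the roots are irrational. The cubic discriminant is Δ = 30403360125 > 0, so there are three distinct real roots. p(2) = -2406 and p(3) = 63 have opposite signs, so a root lies in (2, 3); Newton's method refines it to λ ≈ 2.9732. p(26) = 1650 and p(27) = -81 have opposite signs, so a root lies in (26, 27); Newton's method refines it to λ ≈ 26.9545. p(101) = -525 and p(102) = 6894 have opposite signs, so a root lies in (101, 102); Newton's method refines it to λ ≈ 101.0723. Check (Vieta): the three roots sum to 131, matching tr M = 131.
So the eigenvalues of A^T A are ≈ 2.9732, 26.9545, 101.0723 (all ≥ 0, as they must be for A^T A). The largest is λ_max ≈ 101.0723, hence ||A||_2 = sqrt(λ_max) ≈ 10.0535.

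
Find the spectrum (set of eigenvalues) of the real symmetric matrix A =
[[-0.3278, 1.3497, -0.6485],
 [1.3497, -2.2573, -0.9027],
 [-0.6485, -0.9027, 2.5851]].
sigma(A) ≈ {-3, 0, 3}

A is real symmetric, so its spectrum consists of real eigenvalues. Expanding the characteristic polynomial of the displayed matrix gives
  det(λ I - A) = p(λ) = λ^3 + (0)λ^2 + (-9)λ + (0).
Solving p(λ) = 0 yields eigenvalues ≈ -3, 0, 3. (A is shown rounded to 4 decimals, so these recover the underlying integer eigenvalues to within that precision.)
Verification: the trace of A = 0 equals the sum of eigenvalues 0, and det(A) ≈ 0.0002 matches the eigenvalue product 0.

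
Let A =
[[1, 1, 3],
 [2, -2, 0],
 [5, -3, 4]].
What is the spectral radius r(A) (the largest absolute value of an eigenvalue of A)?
r(A) ≈ 6.463

The eigenvalues of A are the roots of its characteristic polynomial. With M = A (coefficients from the trace, the sum of principal 2x2 minors, and det A):
  p(λ) = det(λ I - M) = λ^3 - 3λ^2 - 23λ + 4.
No integer candidate from the rational root theorem (±divisors of 4) is a root, so the roots are irrational. The cubic discriminant is Δ = 58397 > 0, so there are three distinct real roots. p(-4) = -16 and p(-3) = 19 have opposite signs, so a root lies in (-4, -3); Newton's method refines it to λ ≈ -3.6333. p(0) = 4 and p(1) = -21 have opposite signs, so a root lies in (0, 1); Newton's method refines it to λ ≈ 0.1703. p(6) = -26 and p(7) = 39 have opposite signs, so a root lies in (6, 7); Newton's method refines it to λ ≈ 6.463. Check (Vieta): the three roots sum to 3, matching tr M = 3.
Thus the eigenvalues (to 4 decimals) are -3.6333 (modulus 3.6333); 0.1703 (modulus 0.1703); 6.463 (modulus 6.463). The spectral radius is the largest modulus: r(A) ≈ 6.463. (Cross-check: r(A) ≤ ||A||_2 ≈ 7.6868; equality holds whenever A is normal, though it can also hold for some non-normal A.)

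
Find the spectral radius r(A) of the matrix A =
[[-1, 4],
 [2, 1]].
r(A) = 3

The eigenvalues of A are the roots of its characteristic polynomial. With M = A (coefficients from the trace and determinant):
  p(λ) = det(λ I - M) = λ^2 - 9.
For λ^2 - 9 the discriminant is 36. It is a perfect square (6^2), so the roots are rational: λ = (0 ± 6)/2 = 3, -3.
Thus the eigenvalues (to 4 decimals) are 3 (modulus 3); -3 (modulus 3). The spectral radius is the largest modulus: r(A) = 3. (Cross-check: r(A) ≤ ||A||_2 ≈ 4.1623; equality holds whenever A is normal, though it can also hold for some non-normal A.)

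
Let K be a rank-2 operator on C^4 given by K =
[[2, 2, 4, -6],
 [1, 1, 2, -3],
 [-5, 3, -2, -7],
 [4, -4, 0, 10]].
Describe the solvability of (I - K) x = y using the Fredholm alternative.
(I - K) is invertible (det(I - K) = 20 ≠ 0), so for every y in C^4 the equation (I - K) x = y has a unique solution.

K has rank 2 and factors as K = U V^T = u1 v1^T + u2 v2^T with u1 = (0, 0, -2, 2), v1 = (3, -1, 2, 2), u2 = (-2, -1, -1, 2), v2 = (-1, -1, -2, 3) (multiplying out reproduces the displayed K). The nonzero eigenvalues of U V^T coincide with those of the 2 x 2 matrix G = V^T U = [[v1·u1, v1·u2], [v2·u1, v2·u2]] = [[0, -3], [10, 11]], and by the Sylvester determinant identity det(I_4 - U V^T) = det(I_2 - V^T U) = det([[1, 3], [-10, -10]]) = (1)(-10) - (3)(-10) = 20. (Direct check: I - K =
[[-1, -2, -4, 6],
 [-1, 0, -2, 3],
 [5, -3, 3, 7],
 [-4, 4, 0, -9]]
has determinant 20.) The finite-dimensional Fredholm alternative says: either (I - K) is invertible, or ker(I - K) ≠ {0} and then range(I - K) = ker((I - K)^*)^⊥, with dim ker(I - K) = dim ker((I - K)^*). Since det(I - K) ≠ 0, 1 is not an eigenvalue of K and ker(I - K) = {0}, so we are in the first case: for every y there is a unique x = (I - K)^(-1) y. (Explicitly, by the Woodbury identity, (I - U V^T)^(-1) = I + U (I_2 - G)^(-1) V^T.)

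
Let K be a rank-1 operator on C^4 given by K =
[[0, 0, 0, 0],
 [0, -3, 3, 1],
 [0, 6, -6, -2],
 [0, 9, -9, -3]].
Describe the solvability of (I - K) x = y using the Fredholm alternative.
(I - K) is invertible (det(I - K) = 13 ≠ 0), so for every y in C^4 the equation (I - K) x = y has a unique solution.

K has rank 1, so it is an outer product K = u v^T: every row of K is a multiple of one row vector. Reading off the entries, u = (0, -1, 2, 3) and v = (0, 3, -3, -1) (row i of K equals u_i·v^T). A rank-one matrix u v^T satisfies K u = u (v·u) and kills the (3)-dimensional subspace v^⊥, so its characteristic polynomial is lambda^3 (lambda - v·u) with v·u = tr K = -12. Hence the eigenvalues of I - K are 1 (multiplicity 3) and 1 - (-12) = 13, so det(I - K) = 13. (Direct check: I - K =
[[1, 0, 0, 0],
 [0, 4, -3, -1],
 [0, -6, 7, 2],
 [0, -9, 9, 4]]
has determinant 13.) The finite-dimensional Fredholm alternative says: either (I - K) is invertible, or ker(I - K) ≠ {0} and then range(I - K) = ker((I - K)^*)^⊥, with dim ker(I - K) = dim ker((I - K)^*). Since det(I - K) ≠ 0, 1 is not an eigenvalue of K and ker(I - K) = {0}, so we are in the first case: for every y there is a unique x = (I - K)^(-1) y. Explicitly, by the Sherman–Morrison formula, (I - u v^T)^(-1) = I + u v^T/(1 - v·u), i.e. (I - K)^(-1) = I + K/(13).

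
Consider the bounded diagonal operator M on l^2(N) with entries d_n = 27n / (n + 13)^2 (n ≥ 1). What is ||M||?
||M|| = 27/52 (attained at n = 13)

For M diagonal, ||M|| = sup_n |d_n|. Treat f(x) = 27x / (x + 13)^2 for real x > 0. By the quotient rule, f'(x) = 27(13 - x)/(x + 13)^3, which is positive for x < 13 and negative for x > 13. So f has a unique maximum at x = 13, and since 13 is a positive integer, the supremum over n ≥ 1 is attained at n = 13: d_13 = 27·13/(13 + 13)^2 = 27·13/676 = 27/52. Hence ||M|| = 27/52.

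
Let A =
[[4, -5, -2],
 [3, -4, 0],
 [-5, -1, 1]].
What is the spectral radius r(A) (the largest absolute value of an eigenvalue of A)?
r(A) = 5

The eigenvalues of A are the roots of its characteristic polynomial. With M = A (coefficients from the trace, the sum of principal 2x2 minors, and det A):
  p(λ) = det(λ I - M) = λ^3 - λ^2 - 11λ - 45.
By the rational root theorem any rational root is an integer divisor of 45. Testing λ = 5: p(5) = 125 - 25 - 55 - 45 = 0, so λ = 5 is a root. Dividing out (λ - 5) leaves p(λ) = (λ - 5)(λ^2 + 4λ + 9). For λ^2 + 4λ + 9 the discriminant is -20. It is negative, so the roots are the complex-conjugate pair λ = -2 ± (sqrt(20)/2) i ≈ -2 ± 2.2361i. For a conjugate pair the product of the roots equals the constant term, so |λ|^2 = 9 and |λ| = sqrt(9) = 3.
Thus the eigenvalues (to 4 decimals) are -2 ± 2.2361i (modulus 3); 5 (modulus 5). The spectral radius is the largest modulus: r(A) = 5. (Cross-check: r(A) ≤ ||A||_2 ≈ 8.7603; equality holds whenever A is normal, though it can also hold for some non-normal A.)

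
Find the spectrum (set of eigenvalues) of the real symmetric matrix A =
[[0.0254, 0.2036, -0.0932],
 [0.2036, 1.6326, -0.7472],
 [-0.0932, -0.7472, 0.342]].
sigma(A) ≈ {0, 2} (0 with multiplicity 2)

A is real symmetric, so its spectrum consists of real eigenvalues. Expanding the characteristic polynomial of the displayed matrix gives
  det(λ I - A) = p(λ) = λ^3 + (-2)λ^2 + (0)λ + (0).
Solving p(λ) = 0 yields eigenvalues ≈ 0, 0, 2. (A is shown rounded to 4 decimals, so these recover the underlying integer eigenvalues to within that precision.)
Verification: the trace of A = 2 equals the sum of eigenvalues 2, and det(A) ≈ -0.0000 matches the eigenvalue product 0.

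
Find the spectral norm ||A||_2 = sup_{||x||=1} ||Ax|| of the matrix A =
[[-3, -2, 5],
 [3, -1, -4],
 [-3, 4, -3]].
||A||_2 ≈ 7.9659 (= sqrt(largest eigenvalue of A^T A))

||A||_2 = sigma_max(A) = sqrt(lambda_max(A^T A)). Form the symmetric matrix M = A^T A =
[[27, -9, -18],
 [-9, 21, -18],
 [-18, -18, 50]].
Its characteristic polynomial (trace, sum of principal 2x2 minors, determinant of M give the coefficients) is
  p(λ) = det(λ I - M) = λ^3 - 98λ^2 + 2238λ - 2916.
No integer candidate from the rational root theorem (±divisors of 2916) is a root, so the roots are irrational. The cubic discriminant is Δ = 3569868000 > 0, so there are three distinct real roots. p(1) = -775 and p(2) = 1176 have opposite signs, so a root lies in (1, 2); Newton's method refines it to λ ≈ 1.3859. p(33) = 153 and p(34) = -808 have opposite signs, so a root lies in (33, 34); Newton's method refines it to λ ≈ 33.1589. p(63) = -837 and p(64) = 1052 have opposite signs, so a root lies in (63, 64); Newton's method refines it to λ ≈ 63.4552. Check (Vieta): the three roots sum to 98, matching tr M = 98.
So the eigenvalues of A^T A are ≈ 1.3859, 33.1589, 63.4552 (all ≥ 0, as they must be for A^T A). The largest is λ_max ≈ 63.4552, hence ||A||_2 = sqrt(λ_max) ≈ 7.9659.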